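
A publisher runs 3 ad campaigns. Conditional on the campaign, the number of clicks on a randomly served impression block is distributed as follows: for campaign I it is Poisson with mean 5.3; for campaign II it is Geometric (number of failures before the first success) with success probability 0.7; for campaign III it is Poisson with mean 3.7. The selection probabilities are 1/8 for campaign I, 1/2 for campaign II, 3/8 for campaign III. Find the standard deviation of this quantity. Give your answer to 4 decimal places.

Per component, I: μ=5.3, E[X²]=33.39; II: μ=0.428571, E[X²]=0.795918; III: μ=3.7, E[X²]=17.39.
E[X] = 0.125·5.3 + 0.5·0.428571 + 0.375·3.7 = 2.26429.
E[X²] = 0.125·33.39 + 0.5·0.795918 + 0.375·17.39 = 11.093.
Var(X) = E[X²] − (E[X])² = 11.093 − 5.12699 = 5.96597.
SD(X) = √5.96597 = 2.44253.

2.4425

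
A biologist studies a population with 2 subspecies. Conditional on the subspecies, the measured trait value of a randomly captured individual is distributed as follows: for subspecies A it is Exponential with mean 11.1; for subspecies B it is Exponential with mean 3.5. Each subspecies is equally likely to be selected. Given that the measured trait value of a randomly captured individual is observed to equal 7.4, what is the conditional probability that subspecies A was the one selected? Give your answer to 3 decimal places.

0.573

Likelihoods f(7.4 | ·): A: 0.0462538; B: 0.0344913.
Posterior ∝ prior × likelihood. Numerator for A: 0.5·0.0462538 = 0.0231269.
Normalizing constant: 0.5·0.0462538 + 0.5·0.0344913 = 0.0403725.
P(A | observation) = 0.0231269 / 0.0403725 = 0.572837.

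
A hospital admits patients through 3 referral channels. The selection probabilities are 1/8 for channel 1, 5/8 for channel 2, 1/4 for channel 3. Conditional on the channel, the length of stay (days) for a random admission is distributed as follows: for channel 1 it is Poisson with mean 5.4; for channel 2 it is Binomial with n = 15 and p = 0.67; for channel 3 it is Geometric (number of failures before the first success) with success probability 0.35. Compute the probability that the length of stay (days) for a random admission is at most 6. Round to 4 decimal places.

Conditional on each channel, P(X ≤ 6): 1: 0.701671; 2: 0.0288685; 3: 0.950978.
By total probability, P(X ≤ 6) = 0.125·0.701671 + 0.625·0.0288685 + 0.25·0.950978 = 0.343496.

0.3435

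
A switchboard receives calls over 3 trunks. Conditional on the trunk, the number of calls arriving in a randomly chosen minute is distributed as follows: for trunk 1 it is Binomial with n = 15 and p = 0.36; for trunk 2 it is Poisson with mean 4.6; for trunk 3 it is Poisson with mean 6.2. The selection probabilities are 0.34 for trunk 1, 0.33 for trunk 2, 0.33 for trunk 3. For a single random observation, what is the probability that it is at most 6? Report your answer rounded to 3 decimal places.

0.707

Conditional on each trunk, P(X ≤ 6): 1: 0.72784; 2: 0.818029; 3: 0.574213.
By total probability, P(X ≤ 6) = 0.34·0.72784 + 0.33·0.818029 + 0.33·0.574213 = 0.706905.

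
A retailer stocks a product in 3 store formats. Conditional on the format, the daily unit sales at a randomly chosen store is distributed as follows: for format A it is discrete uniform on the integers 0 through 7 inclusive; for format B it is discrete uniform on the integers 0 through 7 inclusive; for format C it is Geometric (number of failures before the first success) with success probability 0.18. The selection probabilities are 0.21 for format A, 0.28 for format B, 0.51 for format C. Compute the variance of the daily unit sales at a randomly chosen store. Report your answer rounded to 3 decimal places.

15.758

Per component, A: μ=3.5, E[X²]=17.5; B: μ=3.5, E[X²]=17.5; C: μ=4.55556, E[X²]=46.0617.
E[X] = 0.21·3.5 + 0.28·3.5 + 0.51·4.55556 = 4.03833.
E[X²] = 0.21·17.5 + 0.28·17.5 + 0.51·46.0617 = 32.0665.
Var(X) = E[X²] − (E[X])² = 32.0665 − 16.3081 = 15.7583.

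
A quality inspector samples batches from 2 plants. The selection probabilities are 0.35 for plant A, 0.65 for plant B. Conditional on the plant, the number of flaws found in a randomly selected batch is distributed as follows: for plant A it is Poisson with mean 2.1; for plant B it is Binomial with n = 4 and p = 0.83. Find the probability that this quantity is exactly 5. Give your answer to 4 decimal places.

Conditional on each plant, P(X = 5): A: 0.041677; B: 0.
By total probability, P(X = 5) = 0.35·0.041677 + 0.65·0 = 0.014587.

0.0146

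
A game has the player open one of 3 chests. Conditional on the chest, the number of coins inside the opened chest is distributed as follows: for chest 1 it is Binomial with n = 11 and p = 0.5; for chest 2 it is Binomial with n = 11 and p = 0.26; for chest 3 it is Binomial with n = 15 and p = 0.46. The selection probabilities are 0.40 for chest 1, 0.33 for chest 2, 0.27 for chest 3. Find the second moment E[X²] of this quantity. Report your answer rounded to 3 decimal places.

For each component E[X²] = Var + (mean)², giving 1: 33; 2: 10.296; 3: 51.336.
Overall E[X²] = 0.4·33 + 0.33·10.296 + 0.27·51.336 = 30.4584.

30.458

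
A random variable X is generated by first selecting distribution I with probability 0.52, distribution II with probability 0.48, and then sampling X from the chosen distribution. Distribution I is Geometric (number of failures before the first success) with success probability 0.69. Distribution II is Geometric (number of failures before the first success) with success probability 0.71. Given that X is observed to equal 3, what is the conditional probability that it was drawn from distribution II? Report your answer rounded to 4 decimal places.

0.4374

Likelihoods P(X=3 | ·): I: 0.0205558; II: 0.0173162.
Posterior ∝ prior × likelihood. Numerator for II: 0.48·0.0173162 = 0.00831177.
Normalizing constant: 0.52·0.0205558 + 0.48·0.0173162 = 0.0190008.
P(II | observation) = 0.00831177 / 0.0190008 = 0.437444.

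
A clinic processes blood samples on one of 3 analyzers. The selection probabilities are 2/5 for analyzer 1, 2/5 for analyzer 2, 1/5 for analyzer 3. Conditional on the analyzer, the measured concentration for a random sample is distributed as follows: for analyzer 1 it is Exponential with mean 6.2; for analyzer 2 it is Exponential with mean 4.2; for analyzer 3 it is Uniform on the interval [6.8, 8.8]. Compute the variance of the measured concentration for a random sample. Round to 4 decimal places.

Per component, 1: μ=6.2, E[X²]=76.88; 2: μ=4.2, E[X²]=35.28; 3: μ=7.8, E[X²]=61.1733.
E[X] = 0.4·6.2 + 0.4·4.2 + 0.2·7.8 = 5.72.
E[X²] = 0.4·76.88 + 0.4·35.28 + 0.2·61.1733 = 57.0987.
Var(X) = E[X²] − (E[X])² = 57.0987 − 32.7184 = 24.3803.

24.3803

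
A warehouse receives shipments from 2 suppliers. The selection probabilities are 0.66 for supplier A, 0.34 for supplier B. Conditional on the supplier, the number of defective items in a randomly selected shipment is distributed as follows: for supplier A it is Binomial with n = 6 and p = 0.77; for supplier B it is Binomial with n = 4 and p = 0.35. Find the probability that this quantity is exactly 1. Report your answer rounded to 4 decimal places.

0.1327

Conditional on each supplier, P(X = 1): A: 0.00297359; B: 0.384475.
By total probability, P(X = 1) = 0.66·0.00297359 + 0.34·0.384475 = 0.132684.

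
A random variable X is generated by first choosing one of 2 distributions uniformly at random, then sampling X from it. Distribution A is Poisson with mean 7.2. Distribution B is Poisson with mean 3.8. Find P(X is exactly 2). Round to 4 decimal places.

0.0904

Conditional on each component, P(X = 2): A: 0.0193515; B: 0.161517.
By total probability, P(X = 2) = 0.5·0.0193515 + 0.5·0.161517 = 0.0904342.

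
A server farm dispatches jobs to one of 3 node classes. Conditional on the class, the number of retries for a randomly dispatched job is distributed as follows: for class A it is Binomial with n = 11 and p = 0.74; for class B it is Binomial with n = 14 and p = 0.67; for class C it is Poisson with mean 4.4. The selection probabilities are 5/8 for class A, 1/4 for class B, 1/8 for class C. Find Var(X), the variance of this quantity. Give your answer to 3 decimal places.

4.755

Per component, A: μ=8.14, E[X²]=68.376; B: μ=9.38, E[X²]=91.0798; C: μ=4.4, E[X²]=23.76.
E[X] = 0.625·8.14 + 0.25·9.38 + 0.125·4.4 = 7.9825.
E[X²] = 0.625·68.376 + 0.25·91.0798 + 0.125·23.76 = 68.475.
Var(X) = E[X²] − (E[X])² = 68.475 − 63.7203 = 4.75464.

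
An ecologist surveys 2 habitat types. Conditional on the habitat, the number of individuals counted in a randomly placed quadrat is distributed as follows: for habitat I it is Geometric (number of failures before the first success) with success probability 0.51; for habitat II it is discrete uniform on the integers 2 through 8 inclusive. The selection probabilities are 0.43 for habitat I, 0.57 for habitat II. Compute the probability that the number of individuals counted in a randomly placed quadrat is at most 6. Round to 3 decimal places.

0.834

Conditional on each habitat, P(X ≤ 6): I: 0.993218; II: 0.714286.
By total probability, P(X ≤ 6) = 0.43·0.993218 + 0.57·0.714286 = 0.834226.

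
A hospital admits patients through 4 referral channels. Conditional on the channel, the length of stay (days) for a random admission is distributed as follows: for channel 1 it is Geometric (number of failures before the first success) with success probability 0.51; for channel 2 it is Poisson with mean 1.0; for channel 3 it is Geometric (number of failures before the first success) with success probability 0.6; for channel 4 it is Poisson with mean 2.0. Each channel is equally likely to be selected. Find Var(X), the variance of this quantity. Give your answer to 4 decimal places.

1.7523

Per component, 1: μ=0.960784, E[X²]=2.807; 2: μ=1, E[X²]=2; 3: μ=0.666667, E[X²]=1.55556; 4: μ=2, E[X²]=6.
E[X] = 0.25·0.960784 + 0.25·1 + 0.25·0.666667 + 0.25·2 = 1.15686.
E[X²] = 0.25·2.807 + 0.25·2 + 0.25·1.55556 + 0.25·6 = 3.09064.
Var(X) = E[X²] − (E[X])² = 3.09064 − 1.33833 = 1.75231.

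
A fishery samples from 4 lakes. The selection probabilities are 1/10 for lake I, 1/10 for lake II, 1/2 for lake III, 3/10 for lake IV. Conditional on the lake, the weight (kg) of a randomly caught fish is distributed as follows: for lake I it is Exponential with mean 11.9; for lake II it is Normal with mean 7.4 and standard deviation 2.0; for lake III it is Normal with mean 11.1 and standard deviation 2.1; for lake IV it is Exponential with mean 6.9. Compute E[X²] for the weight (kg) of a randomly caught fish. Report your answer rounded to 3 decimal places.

126.574

For each component E[X²] = Var + (mean)², giving I: 283.22; II: 58.76; III: 127.62; IV: 95.22.
Overall E[X²] = 0.1·283.22 + 0.1·58.76 + 0.5·127.62 + 0.3·95.22 = 126.574.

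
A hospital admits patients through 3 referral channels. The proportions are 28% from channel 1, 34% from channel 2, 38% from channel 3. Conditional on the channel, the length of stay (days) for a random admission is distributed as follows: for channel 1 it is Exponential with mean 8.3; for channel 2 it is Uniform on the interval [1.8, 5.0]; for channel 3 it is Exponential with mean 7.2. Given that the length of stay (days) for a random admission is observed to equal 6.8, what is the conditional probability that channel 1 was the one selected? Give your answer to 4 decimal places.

0.4201

Likelihoods f(6.8 | ·): 1: 0.0531024; 2: 0; 3: 0.0540133.
Posterior ∝ prior × likelihood. Numerator for 1: 0.28·0.0531024 = 0.0148687.
Normalizing constant: 0.28·0.0531024 + 0.34·0 + 0.38·0.0540133 = 0.0353937.
P(1 | observation) = 0.0148687 / 0.0353937 = 0.420094.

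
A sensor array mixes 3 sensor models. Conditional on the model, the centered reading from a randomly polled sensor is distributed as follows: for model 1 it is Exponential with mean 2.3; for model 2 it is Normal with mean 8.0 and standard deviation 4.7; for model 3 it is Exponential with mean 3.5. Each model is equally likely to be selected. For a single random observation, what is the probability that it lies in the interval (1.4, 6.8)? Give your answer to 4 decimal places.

Conditional on each model, P(1.4 < X < 6.8): 1: 0.492061; 2: 0.319117; 3: 0.527026.
By total probability, P(1.4 < X < 6.8) = 0.333333·0.492061 + 0.333333·0.319117 + 0.333333·0.527026 = 0.446068.

0.4461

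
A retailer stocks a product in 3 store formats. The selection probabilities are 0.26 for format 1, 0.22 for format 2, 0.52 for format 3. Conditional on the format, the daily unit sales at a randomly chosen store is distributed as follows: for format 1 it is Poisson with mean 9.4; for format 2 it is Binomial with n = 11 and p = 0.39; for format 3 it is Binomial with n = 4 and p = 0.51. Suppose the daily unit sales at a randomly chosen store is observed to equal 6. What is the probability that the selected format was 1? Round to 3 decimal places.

0.406

Likelihoods P(X=6 | ·): 1: 0.0792623; 2: 0.137303; 3: 0.
Posterior ∝ prior × likelihood. Numerator for 1: 0.26·0.0792623 = 0.0206082.
Normalizing constant: 0.26·0.0792623 + 0.22·0.137303 + 0.52·0 = 0.0508148.
P(1 | observation) = 0.0206082 / 0.0508148 = 0.405555.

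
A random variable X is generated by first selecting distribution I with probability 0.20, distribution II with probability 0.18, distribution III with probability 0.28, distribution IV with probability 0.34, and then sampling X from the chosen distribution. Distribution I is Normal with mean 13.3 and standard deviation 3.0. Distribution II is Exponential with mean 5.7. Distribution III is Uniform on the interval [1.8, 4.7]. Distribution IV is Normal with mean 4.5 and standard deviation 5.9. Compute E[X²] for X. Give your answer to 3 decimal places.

70.749

For each component E[X²] = Var + (mean)², giving I: 185.89; II: 64.98; III: 11.2633; IV: 55.06.
Overall E[X²] = 0.2·185.89 + 0.18·64.98 + 0.28·11.2633 + 0.34·55.06 = 70.7485.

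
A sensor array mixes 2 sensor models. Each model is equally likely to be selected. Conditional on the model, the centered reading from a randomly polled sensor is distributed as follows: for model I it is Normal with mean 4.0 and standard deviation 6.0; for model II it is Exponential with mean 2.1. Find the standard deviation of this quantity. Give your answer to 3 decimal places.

4.594

Per component, I: μ=4, E[X²]=52; II: μ=2.1, E[X²]=8.82.
E[X] = 0.5·4 + 0.5·2.1 = 3.05.
E[X²] = 0.5·52 + 0.5·8.82 = 30.41.
Var(X) = E[X²] − (E[X])² = 30.41 − 9.3025 = 21.1075.
SD(X) = √21.1075 = 4.59429.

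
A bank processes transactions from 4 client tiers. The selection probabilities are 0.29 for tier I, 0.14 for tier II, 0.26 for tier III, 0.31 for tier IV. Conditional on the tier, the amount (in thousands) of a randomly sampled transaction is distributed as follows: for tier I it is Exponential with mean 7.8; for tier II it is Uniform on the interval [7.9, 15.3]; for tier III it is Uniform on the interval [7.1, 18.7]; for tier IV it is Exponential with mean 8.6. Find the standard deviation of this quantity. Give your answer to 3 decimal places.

6.977

Per component, I: μ=7.8, E[X²]=121.68; II: μ=11.6, E[X²]=139.123; III: μ=12.9, E[X²]=177.623; IV: μ=8.6, E[X²]=147.92.
E[X] = 0.29·7.8 + 0.14·11.6 + 0.26·12.9 + 0.31·8.6 = 9.906.
E[X²] = 0.29·121.68 + 0.14·139.123 + 0.26·177.623 + 0.31·147.92 = 146.802.
Var(X) = E[X²] − (E[X])² = 146.802 − 98.1288 = 48.6729.
SD(X) = √48.6729 = 6.9766.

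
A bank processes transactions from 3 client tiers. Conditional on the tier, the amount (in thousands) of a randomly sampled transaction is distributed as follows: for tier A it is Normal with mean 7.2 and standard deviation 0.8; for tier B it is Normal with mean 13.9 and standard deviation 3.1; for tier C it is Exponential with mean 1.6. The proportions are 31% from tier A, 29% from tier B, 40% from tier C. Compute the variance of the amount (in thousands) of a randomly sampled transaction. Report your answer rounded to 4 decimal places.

29.4832

Per component, A: μ=7.2, E[X²]=52.48; B: μ=13.9, E[X²]=202.82; C: μ=1.6, E[X²]=5.12.
E[X] = 0.31·7.2 + 0.29·13.9 + 0.4·1.6 = 6.903.
E[X²] = 0.31·52.48 + 0.29·202.82 + 0.4·5.12 = 77.1346.
Var(X) = E[X²] − (E[X])² = 77.1346 − 47.6514 = 29.4832.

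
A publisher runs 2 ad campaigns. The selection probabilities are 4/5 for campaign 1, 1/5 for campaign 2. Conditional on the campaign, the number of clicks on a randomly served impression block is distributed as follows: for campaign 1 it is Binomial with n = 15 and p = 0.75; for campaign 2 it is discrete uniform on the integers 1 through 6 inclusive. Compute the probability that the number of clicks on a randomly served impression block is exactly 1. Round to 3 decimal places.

0.033

Conditional on each campaign, P(X = 1): 1: 4.19095e-08; 2: 0.166667.
By total probability, P(X = 1) = 0.8·4.19095e-08 + 0.2·0.166667 = 0.0333334.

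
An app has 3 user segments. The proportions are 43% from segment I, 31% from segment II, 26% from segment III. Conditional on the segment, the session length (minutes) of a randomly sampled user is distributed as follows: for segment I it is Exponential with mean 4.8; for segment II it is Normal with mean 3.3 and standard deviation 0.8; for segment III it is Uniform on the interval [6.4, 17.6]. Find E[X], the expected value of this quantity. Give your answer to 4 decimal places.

6.2070

Component means — I: 4.8; II: 3.3; III: 12.
E[X] = 0.43·4.8 + 0.31·3.3 + 0.26·12 = 6.207.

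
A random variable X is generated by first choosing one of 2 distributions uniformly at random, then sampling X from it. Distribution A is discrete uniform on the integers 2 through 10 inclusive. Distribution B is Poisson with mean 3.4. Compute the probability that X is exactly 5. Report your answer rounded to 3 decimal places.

0.119

Conditional on each component, P(X = 5): A: 0.111111; B: 0.126361.
By total probability, P(X = 5) = 0.5·0.111111 + 0.5·0.126361 = 0.118736.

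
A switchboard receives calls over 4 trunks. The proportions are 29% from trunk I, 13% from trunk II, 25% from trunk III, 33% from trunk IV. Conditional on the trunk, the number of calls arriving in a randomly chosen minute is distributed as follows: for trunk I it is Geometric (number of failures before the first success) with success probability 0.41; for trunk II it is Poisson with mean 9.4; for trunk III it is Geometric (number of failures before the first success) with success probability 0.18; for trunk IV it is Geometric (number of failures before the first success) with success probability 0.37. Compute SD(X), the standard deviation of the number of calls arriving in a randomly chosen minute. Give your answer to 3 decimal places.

4.143

Per component, I: μ=1.43902, E[X²]=5.58061; II: μ=9.4, E[X²]=97.76; III: μ=4.55556, E[X²]=46.0617; IV: μ=1.7027, E[X²]=7.5011.
E[X] = 0.29·1.43902 + 0.13·9.4 + 0.25·4.55556 + 0.33·1.7027 = 3.3401.
E[X²] = 0.29·5.58061 + 0.13·97.76 + 0.25·46.0617 + 0.33·7.5011 = 28.318.
Var(X) = E[X²] − (E[X])² = 28.318 − 11.1563 = 17.1617.
SD(X) = √17.1617 = 4.14267.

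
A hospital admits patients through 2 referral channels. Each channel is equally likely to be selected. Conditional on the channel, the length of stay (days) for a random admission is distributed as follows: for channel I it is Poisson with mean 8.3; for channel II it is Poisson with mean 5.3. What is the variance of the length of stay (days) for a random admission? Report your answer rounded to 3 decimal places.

9.050

Per component, I: μ=8.3, E[X²]=77.19; II: μ=5.3, E[X²]=33.39.
E[X] = 0.5·8.3 + 0.5·5.3 = 6.8.
E[X²] = 0.5·77.19 + 0.5·33.39 = 55.29.
Var(X) = E[X²] − (E[X])² = 55.29 − 46.24 = 9.05.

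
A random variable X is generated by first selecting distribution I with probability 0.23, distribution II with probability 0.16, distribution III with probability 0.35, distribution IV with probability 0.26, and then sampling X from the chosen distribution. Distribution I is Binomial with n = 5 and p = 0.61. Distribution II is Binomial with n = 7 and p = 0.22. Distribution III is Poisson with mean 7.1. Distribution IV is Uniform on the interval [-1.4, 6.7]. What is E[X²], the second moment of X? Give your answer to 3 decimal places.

For each component E[X²] = Var + (mean)², giving I: 10.492; II: 3.5728; III: 57.51; IV: 12.49.
Overall E[X²] = 0.23·10.492 + 0.16·3.5728 + 0.35·57.51 + 0.26·12.49 = 26.3607.

26.361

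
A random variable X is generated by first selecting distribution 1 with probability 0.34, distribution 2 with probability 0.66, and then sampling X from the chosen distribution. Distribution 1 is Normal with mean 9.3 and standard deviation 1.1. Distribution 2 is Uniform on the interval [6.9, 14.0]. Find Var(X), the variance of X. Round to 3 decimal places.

3.481

Per component, 1: μ=9.3, E[X²]=87.7; 2: μ=10.45, E[X²]=113.403.
E[X] = 0.34·9.3 + 0.66·10.45 = 10.059.
E[X²] = 0.34·87.7 + 0.66·113.403 = 104.664.
Var(X) = E[X²] − (E[X])² = 104.664 − 101.183 = 3.48072.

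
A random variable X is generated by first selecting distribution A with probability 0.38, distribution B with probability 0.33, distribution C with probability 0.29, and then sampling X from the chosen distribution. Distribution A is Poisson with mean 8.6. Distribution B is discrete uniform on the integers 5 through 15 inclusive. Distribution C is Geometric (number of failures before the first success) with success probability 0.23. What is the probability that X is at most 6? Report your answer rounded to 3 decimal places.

0.397

Conditional on each component, P(X ≤ 6): A: 0.245676; B: 0.181818; C: 0.839515.
By total probability, P(X ≤ 6) = 0.38·0.245676 + 0.33·0.181818 + 0.29·0.839515 = 0.396816.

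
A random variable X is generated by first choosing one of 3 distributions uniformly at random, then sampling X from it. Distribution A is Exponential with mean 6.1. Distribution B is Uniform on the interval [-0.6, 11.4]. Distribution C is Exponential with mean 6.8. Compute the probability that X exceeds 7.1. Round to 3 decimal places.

Conditional on each component, P(X > 7.1): A: 0.312255; B: 0.358333; C: 0.352002.
By total probability, P(X > 7.1) = 0.333333·0.312255 + 0.333333·0.358333 + 0.333333·0.352002 = 0.340864.

0.341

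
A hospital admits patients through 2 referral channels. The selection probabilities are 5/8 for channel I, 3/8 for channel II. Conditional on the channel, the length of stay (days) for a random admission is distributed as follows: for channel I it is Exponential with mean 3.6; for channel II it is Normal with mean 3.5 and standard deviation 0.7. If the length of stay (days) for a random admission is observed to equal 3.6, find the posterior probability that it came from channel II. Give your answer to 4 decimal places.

Likelihoods f(3.6 | ·): I: 0.102189; II: 0.564132.
Posterior ∝ prior × likelihood. Numerator for II: 0.375·0.564132 = 0.211549.
Normalizing constant: 0.625·0.102189 + 0.375·0.564132 = 0.275417.
P(II | observation) = 0.211549 / 0.275417 = 0.768105.

0.7681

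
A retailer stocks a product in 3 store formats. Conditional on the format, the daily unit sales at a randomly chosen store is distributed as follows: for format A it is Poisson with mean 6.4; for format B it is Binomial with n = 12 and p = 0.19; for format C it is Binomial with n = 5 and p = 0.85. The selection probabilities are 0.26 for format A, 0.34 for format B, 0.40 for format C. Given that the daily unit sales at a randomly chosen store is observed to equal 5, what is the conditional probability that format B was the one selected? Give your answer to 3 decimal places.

Likelihoods P(X=5 | ·): A: 0.148674; B: 0.044863; C: 0.443705.
Posterior ∝ prior × likelihood. Numerator for B: 0.34·0.044863 = 0.0152534.
Normalizing constant: 0.26·0.148674 + 0.34·0.044863 + 0.4·0.443705 = 0.231391.
P(B | observation) = 0.0152534 / 0.231391 = 0.0659206.

0.066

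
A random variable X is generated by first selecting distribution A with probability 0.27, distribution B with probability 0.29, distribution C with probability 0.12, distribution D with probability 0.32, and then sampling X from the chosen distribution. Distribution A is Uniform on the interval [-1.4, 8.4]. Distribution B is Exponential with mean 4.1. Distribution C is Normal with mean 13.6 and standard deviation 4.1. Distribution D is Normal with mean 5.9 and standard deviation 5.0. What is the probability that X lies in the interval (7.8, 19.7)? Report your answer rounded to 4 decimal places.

0.2715

Conditional on each component, P(7.8 < X < 19.7): A: 0.0612245; B: 0.141015; C: 0.853011; D: 0.349083.
By total probability, P(7.8 < X < 19.7) = 0.27·0.0612245 + 0.29·0.141015 + 0.12·0.853011 + 0.32·0.349083 = 0.271493.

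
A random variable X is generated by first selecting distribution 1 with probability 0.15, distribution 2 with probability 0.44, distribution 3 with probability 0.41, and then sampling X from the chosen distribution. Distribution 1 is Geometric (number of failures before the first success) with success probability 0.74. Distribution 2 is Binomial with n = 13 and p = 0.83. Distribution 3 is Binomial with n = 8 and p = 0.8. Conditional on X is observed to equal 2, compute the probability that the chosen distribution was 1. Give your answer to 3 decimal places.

Likelihoods P(X=2 | ·): 1: 0.050024; 2: 1.84157e-07; 3: 0.00114688.
Posterior ∝ prior × likelihood. Numerator for 1: 0.15·0.050024 = 0.0075036.
Normalizing constant: 0.15·0.050024 + 0.44·1.84157e-07 + 0.41·0.00114688 = 0.0079739.
P(1 | observation) = 0.0075036 / 0.0079739 = 0.94102.

0.941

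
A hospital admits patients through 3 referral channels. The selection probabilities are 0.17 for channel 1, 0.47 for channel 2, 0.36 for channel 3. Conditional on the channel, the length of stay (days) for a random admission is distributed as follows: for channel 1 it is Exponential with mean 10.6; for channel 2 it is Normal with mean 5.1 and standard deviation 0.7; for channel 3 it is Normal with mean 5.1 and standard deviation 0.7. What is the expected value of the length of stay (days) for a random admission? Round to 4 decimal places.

6.0350

Component means — 1: 10.6; 2: 5.1; 3: 5.1.
E[X] = 0.17·10.6 + 0.47·5.1 + 0.36·5.1 = 6.035.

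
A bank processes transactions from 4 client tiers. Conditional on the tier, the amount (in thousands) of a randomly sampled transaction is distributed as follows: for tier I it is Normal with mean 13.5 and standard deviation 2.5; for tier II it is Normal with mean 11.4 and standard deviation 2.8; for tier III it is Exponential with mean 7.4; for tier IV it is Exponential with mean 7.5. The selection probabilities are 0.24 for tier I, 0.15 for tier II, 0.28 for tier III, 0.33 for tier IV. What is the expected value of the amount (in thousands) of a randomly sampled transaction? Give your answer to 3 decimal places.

9.497

Component means — I: 13.5; II: 11.4; III: 7.4; IV: 7.5.
E[X] = 0.24·13.5 + 0.15·11.4 + 0.28·7.4 + 0.33·7.5 = 9.497.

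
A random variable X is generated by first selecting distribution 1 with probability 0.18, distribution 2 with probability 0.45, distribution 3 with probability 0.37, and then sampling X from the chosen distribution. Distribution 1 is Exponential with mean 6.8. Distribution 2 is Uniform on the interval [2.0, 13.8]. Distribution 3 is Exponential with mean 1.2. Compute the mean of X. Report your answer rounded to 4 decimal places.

5.2230

Component means — 1: 6.8; 2: 7.9; 3: 1.2.
E[X] = 0.18·6.8 + 0.45·7.9 + 0.37·1.2 = 5.223.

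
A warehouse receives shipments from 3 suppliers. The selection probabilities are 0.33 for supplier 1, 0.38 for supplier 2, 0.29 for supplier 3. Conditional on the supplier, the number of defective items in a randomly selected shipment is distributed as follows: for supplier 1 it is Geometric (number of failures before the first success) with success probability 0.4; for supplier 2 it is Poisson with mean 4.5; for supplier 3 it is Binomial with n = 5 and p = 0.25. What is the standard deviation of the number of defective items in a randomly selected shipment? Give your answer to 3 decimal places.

Per component, 1: μ=1.5, E[X²]=6; 2: μ=4.5, E[X²]=24.75; 3: μ=1.25, E[X²]=2.5.
E[X] = 0.33·1.5 + 0.38·4.5 + 0.29·1.25 = 2.5675.
E[X²] = 0.33·6 + 0.38·24.75 + 0.29·2.5 = 12.11.
Var(X) = E[X²] − (E[X])² = 12.11 − 6.59206 = 5.51794.
SD(X) = √5.51794 = 2.34903.

2.349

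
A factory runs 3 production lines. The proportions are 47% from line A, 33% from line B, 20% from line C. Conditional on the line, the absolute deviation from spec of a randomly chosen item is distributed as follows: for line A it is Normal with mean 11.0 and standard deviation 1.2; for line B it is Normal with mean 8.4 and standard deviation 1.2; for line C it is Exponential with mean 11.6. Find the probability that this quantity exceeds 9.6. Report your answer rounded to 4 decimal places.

0.5526

Conditional on each line, P(X > 9.6): A: 0.878327; B: 0.158655; C: 0.437103.
By total probability, P(X > 9.6) = 0.47·0.878327 + 0.33·0.158655 + 0.2·0.437103 = 0.552591.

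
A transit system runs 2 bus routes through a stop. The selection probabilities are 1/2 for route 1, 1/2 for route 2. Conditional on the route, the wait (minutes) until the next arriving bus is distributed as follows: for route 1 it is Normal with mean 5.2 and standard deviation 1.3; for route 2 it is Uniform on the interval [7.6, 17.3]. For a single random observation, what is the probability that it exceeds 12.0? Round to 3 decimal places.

Conditional on each route, P(X > 12.0): 1: 8.44031e-08; 2: 0.546392.
By total probability, P(X > 12.0) = 0.5·8.44031e-08 + 0.5·0.546392 = 0.273196.

0.273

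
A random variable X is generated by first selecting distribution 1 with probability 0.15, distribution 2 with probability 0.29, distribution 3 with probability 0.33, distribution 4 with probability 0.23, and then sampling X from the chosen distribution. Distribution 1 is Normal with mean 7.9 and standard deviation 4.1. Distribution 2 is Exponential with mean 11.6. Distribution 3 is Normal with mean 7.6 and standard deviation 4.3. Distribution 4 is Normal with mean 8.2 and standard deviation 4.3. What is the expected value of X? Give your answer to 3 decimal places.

Component means — 1: 7.9; 2: 11.6; 3: 7.6; 4: 8.2.
E[X] = 0.15·7.9 + 0.29·11.6 + 0.33·7.6 + 0.23·8.2 = 8.943.

8.943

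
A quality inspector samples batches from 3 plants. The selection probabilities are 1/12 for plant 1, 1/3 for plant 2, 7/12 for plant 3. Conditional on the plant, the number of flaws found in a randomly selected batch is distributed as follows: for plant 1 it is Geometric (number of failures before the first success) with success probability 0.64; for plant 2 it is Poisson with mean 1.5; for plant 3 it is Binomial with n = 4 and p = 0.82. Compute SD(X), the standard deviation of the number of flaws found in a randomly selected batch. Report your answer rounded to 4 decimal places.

Per component, 1: μ=0.5625, E[X²]=1.19531; 2: μ=1.5, E[X²]=3.75; 3: μ=3.28, E[X²]=11.3488.
E[X] = 0.0833333·0.5625 + 0.333333·1.5 + 0.583333·3.28 = 2.46021.
E[X²] = 0.0833333·1.19531 + 0.333333·3.75 + 0.583333·11.3488 = 7.96974.
Var(X) = E[X²] − (E[X])² = 7.96974 − 6.05263 = 1.91712.
SD(X) = √1.91712 = 1.3846.

1.3846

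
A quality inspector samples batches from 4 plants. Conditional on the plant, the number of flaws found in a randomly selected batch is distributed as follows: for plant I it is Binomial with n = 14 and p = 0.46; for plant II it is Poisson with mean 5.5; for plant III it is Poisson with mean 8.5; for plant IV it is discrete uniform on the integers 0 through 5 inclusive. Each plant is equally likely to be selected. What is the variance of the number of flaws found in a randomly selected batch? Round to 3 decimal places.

9.764

Per component, I: μ=6.44, E[X²]=44.9512; II: μ=5.5, E[X²]=35.75; III: μ=8.5, E[X²]=80.75; IV: μ=2.5, E[X²]=9.16667.
E[X] = 0.25·6.44 + 0.25·5.5 + 0.25·8.5 + 0.25·2.5 = 5.735.
E[X²] = 0.25·44.9512 + 0.25·35.75 + 0.25·80.75 + 0.25·9.16667 = 42.6545.
Var(X) = E[X²] − (E[X])² = 42.6545 − 32.8902 = 9.76424.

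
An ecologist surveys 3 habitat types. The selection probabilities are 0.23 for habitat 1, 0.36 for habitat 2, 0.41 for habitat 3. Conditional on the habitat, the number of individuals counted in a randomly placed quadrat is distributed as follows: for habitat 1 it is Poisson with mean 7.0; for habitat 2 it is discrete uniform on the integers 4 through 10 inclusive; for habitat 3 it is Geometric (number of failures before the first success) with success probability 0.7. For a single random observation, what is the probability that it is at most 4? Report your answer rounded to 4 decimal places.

0.5002

Conditional on each habitat, P(X ≤ 4): 1: 0.172992; 2: 0.142857; 3: 0.99757.
By total probability, P(X ≤ 4) = 0.23·0.172992 + 0.36·0.142857 + 0.41·0.99757 = 0.50022.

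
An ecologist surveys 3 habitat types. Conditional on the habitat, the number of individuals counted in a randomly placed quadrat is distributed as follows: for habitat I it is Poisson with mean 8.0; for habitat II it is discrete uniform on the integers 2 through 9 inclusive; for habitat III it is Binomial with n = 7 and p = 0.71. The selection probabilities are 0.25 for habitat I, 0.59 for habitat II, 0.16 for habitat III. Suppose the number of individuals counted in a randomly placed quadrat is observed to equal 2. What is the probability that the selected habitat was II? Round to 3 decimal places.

0.923

Likelihoods P(X=2 | ·): I: 0.0107348; II: 0.125; III: 0.0217133.
Posterior ∝ prior × likelihood. Numerator for II: 0.59·0.125 = 0.07375.
Normalizing constant: 0.25·0.0107348 + 0.59·0.125 + 0.16·0.0217133 = 0.0799078.
P(II | observation) = 0.07375 / 0.0799078 = 0.922938.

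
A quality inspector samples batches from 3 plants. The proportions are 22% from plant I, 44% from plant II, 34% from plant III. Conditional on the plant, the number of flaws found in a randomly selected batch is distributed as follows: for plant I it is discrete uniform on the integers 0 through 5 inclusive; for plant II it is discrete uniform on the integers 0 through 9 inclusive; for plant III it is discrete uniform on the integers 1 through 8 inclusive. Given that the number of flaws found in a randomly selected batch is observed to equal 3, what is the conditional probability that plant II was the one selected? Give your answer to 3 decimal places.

0.357

Likelihoods P(X=3 | ·): I: 0.166667; II: 0.1; III: 0.125.
Posterior ∝ prior × likelihood. Numerator for II: 0.44·0.1 = 0.044.
Normalizing constant: 0.22·0.166667 + 0.44·0.1 + 0.34·0.125 = 0.123167.
P(II | observation) = 0.044 / 0.123167 = 0.35724.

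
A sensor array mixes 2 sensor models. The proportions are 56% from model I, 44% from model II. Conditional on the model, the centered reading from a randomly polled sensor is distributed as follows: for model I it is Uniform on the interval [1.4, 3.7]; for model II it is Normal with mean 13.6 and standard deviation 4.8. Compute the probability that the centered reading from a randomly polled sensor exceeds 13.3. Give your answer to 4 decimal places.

Conditional on each model, P(X > 13.3): I: 0; II: 0.524918.
By total probability, P(X > 13.3) = 0.56·0 + 0.44·0.524918 = 0.230964.

0.2310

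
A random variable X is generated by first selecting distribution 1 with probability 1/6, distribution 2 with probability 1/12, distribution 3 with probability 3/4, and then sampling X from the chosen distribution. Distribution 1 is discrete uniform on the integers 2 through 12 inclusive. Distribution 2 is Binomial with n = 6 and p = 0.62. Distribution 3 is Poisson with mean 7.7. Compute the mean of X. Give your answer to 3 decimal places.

Component means — 1: 7; 2: 3.72; 3: 7.7.
E[X] = 0.166667·7 + 0.0833333·3.72 + 0.75·7.7 = 7.25167.

7.252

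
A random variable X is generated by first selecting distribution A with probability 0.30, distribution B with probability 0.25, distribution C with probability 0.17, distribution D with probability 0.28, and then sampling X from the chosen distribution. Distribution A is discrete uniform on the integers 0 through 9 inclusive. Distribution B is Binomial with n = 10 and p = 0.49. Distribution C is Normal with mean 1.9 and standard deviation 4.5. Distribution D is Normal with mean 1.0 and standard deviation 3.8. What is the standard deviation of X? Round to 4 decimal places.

Per component, A: μ=4.5, E[X²]=28.5; B: μ=4.9, E[X²]=26.509; C: μ=1.9, E[X²]=23.86; D: μ=1, E[X²]=15.44.
E[X] = 0.3·4.5 + 0.25·4.9 + 0.17·1.9 + 0.28·1 = 3.178.
E[X²] = 0.3·28.5 + 0.25·26.509 + 0.17·23.86 + 0.28·15.44 = 23.5567.
Var(X) = E[X²] − (E[X])² = 23.5567 − 10.0997 = 13.457.
SD(X) = √13.457 = 3.66837.

3.6684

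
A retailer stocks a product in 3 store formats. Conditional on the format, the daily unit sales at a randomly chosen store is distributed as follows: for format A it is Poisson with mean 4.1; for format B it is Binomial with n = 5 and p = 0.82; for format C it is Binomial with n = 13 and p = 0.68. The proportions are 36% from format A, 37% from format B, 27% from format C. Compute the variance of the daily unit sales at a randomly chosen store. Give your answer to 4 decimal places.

Per component, A: μ=4.1, E[X²]=20.91; B: μ=4.1, E[X²]=17.548; C: μ=8.84, E[X²]=80.9744.
E[X] = 0.36·4.1 + 0.37·4.1 + 0.27·8.84 = 5.3798.
E[X²] = 0.36·20.91 + 0.37·17.548 + 0.27·80.9744 = 35.8834.
Var(X) = E[X²] − (E[X])² = 35.8834 − 28.9422 = 6.9412.

6.9412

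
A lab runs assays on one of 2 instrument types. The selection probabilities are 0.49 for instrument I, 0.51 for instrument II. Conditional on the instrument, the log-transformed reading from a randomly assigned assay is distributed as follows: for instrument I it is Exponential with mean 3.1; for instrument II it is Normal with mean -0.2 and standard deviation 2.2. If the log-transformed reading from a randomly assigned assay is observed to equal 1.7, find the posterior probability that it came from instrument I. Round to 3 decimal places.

Likelihoods f(1.7 | ·): I: 0.186413; II: 0.124889.
Posterior ∝ prior × likelihood. Numerator for I: 0.49·0.186413 = 0.0913425.
Normalizing constant: 0.49·0.186413 + 0.51·0.124889 = 0.155036.
P(I | observation) = 0.0913425 / 0.155036 = 0.58917.

0.589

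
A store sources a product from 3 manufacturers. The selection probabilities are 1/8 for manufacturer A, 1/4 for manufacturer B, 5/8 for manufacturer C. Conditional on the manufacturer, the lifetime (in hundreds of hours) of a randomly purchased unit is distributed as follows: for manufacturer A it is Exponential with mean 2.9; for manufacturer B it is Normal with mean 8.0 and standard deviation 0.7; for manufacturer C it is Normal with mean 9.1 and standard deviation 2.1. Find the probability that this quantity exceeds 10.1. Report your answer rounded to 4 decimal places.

Conditional on each manufacturer, P(X > 10.1): A: 0.0307225; B: 0.0013499; C: 0.316969.
By total probability, P(X > 10.1) = 0.125·0.0307225 + 0.25·0.0013499 + 0.625·0.316969 = 0.202284.

0.2023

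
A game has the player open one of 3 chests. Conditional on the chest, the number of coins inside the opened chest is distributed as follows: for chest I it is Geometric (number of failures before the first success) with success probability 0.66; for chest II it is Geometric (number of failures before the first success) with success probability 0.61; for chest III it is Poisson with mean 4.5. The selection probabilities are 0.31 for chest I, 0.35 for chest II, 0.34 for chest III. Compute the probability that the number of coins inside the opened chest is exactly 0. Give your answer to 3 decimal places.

0.422

Conditional on each chest, P(X = 0): I: 0.66; II: 0.61; III: 0.011109.
By total probability, P(X = 0) = 0.31·0.66 + 0.35·0.61 + 0.34·0.011109 = 0.421877.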